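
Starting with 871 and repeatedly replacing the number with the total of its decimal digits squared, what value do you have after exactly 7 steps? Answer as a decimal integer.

89

871 → 8² + 7² + 1² = 114
114 → 1² + 1² + 4² = 18
18 → 1² + 8² = 65
65 → 6² + 5² = 61
61 → 6² + 1² = 37
37 → 3² + 7² = 58
58 → 5² + 8² = 89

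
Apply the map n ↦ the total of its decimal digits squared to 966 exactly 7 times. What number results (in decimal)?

966 → 9² + 6² + 6² = 81 + 36 + 36 = 153
153 → 1² + 5² + 3² = 1 + 25 + 9 = 35
35 → 3² + 5² = 9 + 25 = 34
34 → 3² + 4² = 9 + 16 = 25
25 → 2² + 5² = 4 + 25 = 29
29 → 2² + 9² = 4 + 81 = 85
85 → 8² + 5² = 64 + 25 = 89

89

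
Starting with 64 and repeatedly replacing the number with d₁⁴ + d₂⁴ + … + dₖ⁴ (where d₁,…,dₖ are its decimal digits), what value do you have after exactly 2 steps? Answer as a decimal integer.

1267

64 → 6⁴ + 4⁴ = 1296 + 256 = 1552
1552 → 1⁴ + 5⁴ + 5⁴ + 2⁴ = 1 + 625 + 625 + 16 = 1267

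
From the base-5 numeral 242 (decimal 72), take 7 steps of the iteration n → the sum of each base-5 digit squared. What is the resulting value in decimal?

10

72 = (2,4,2)_5 → 2² + 4² + 2² = 24
24 = (4,4)_5 → 4² + 4² = 32
32 = (1,1,2)_5 → 1² + 1² + 2² = 6
6 = (1,1)_5 → 1² + 1² = 2
2 = (2)_5 → 2² = 4
4 = (4)_5 → 4² = 16
16 = (3,1)_5 → 3² + 1² = 10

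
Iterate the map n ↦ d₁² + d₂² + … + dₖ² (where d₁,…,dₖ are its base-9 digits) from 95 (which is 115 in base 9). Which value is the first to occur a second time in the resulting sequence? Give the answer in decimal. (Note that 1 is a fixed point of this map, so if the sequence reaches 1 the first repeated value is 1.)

1

95 = (1,1,5)_9 → 1² + 1² + 5² = 1 + 1 + 25 = 27
27 = (3,0)_9 → 3² + 0² = 9 + 0 = 9
9 = (1,0)_9 → 1² + 0² = 1 + 0 = 1  — reached the fixed point 1.
1 → 1, so 1 is the first repeated value.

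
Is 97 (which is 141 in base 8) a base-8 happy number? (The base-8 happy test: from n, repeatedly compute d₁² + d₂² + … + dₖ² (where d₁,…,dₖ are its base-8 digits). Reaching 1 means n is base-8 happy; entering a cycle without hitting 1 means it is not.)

base-8 happy

97 = (1,4,1)_8 → 1² + 4² + 1² = 18
18 = (2,2)_8 → 2² + 2² = 8
8 = (1,0)_8 → 1² + 0² = 1  — reached 1.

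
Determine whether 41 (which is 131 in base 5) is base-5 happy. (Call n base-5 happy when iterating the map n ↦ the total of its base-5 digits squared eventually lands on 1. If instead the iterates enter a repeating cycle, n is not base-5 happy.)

base-5 happy

41 = (1,3,1)_5 → 11
11 = (2,1)_5 → 5
5 = (1,0)_5 → 1  — reached 1.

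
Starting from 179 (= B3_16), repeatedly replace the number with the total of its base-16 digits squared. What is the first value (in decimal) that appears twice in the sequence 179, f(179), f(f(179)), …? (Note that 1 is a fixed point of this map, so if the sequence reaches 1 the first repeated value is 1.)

179 = (11,3)_16 → 11² + 3² = 121 + 9 = 130
130 = (8,2)_16 → 8² + 2² = 64 + 4 = 68
68 = (4,4)_16 → 4² + 4² = 16 + 16 = 32
32 = (2,0)_16 → 2² + 0² = 4 + 0 = 4
4 = (4)_16 → 4² = 16
16 = (1,0)_16 → 1² + 0² = 1 + 0 = 1  — reached the fixed point 1.
1 → 1, so 1 is the first repeated value.

1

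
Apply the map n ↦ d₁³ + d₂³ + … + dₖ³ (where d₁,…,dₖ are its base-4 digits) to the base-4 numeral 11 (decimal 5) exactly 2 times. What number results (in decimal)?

8

5 = (1,1)_4 → 1³ + 1³ = 1 + 1 = 2
2 = (2)_4 → 2³ = 8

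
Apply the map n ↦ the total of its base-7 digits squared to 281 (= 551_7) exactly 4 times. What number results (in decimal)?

281 = (5,5,1)_7 → 5² + 5² + 1² = 25 + 25 + 1 = 51
51 = (1,0,2)_7 → 1² + 0² + 2² = 1 + 0 + 4 = 5
5 = (5)_7 → 5² = 25
25 = (3,4)_7 → 3² + 4² = 9 + 16 = 25

25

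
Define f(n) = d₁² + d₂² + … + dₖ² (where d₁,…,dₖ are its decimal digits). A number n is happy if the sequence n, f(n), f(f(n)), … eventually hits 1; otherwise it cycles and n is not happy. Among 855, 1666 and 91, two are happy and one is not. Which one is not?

855

855: 855 → 114 → 18 → 65 → 61 → 37 → 58 → 89 → 145 → 42 → 20 → 4 → 16 → 37  — repeats 37 (not happy)
1666: 1666 → 109 → 82 → 68 → 100 → 1  — reaches 1 (happy)
91: 91 → 82 → 68 → 100 → 1  — reaches 1 (happy)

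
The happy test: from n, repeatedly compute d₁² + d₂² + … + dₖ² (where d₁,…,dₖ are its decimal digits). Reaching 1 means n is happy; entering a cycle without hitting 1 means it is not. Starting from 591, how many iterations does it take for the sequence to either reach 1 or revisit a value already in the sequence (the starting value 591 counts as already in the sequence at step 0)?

14

591 → 5² + 9² + 1² = 25 + 81 + 1 = 107
107 → 1² + 0² + 7² = 1 + 0 + 49 = 50
50 → 5² + 0² = 25 + 0 = 25
25 → 2² + 5² = 4 + 25 = 29
29 → 2² + 9² = 4 + 81 = 85
85 → 8² + 5² = 64 + 25 = 89
89 → 8² + 9² = 64 + 81 = 145
145 → 1² + 4² + 5² = 1 + 16 + 25 = 42
42 → 4² + 2² = 16 + 4 = 20
20 → 2² + 0² = 4 + 0 = 4
4 → 4² = 16
16 → 1² + 6² = 1 + 36 = 37
37 → 3² + 7² = 9 + 49 = 58
58 → 5² + 8² = 25 + 64 = 89  — 89 repeats.
That took 14 steps.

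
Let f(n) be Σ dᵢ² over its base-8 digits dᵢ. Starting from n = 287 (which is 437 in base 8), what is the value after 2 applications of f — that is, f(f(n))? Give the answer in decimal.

6

287 = (4,3,7)_8 → 4² + 3² + 7² = 74
74 = (1,1,2)_8 → 1² + 1² + 2² = 6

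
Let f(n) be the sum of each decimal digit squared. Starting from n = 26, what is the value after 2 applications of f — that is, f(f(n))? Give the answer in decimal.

26 → 40
40 → 16

16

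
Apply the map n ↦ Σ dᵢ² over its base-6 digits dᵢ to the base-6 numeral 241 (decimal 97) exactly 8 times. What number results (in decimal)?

26

97 = (2,4,1)_6 → 21
21 = (3,3)_6 → 18
18 = (3,0)_6 → 9
9 = (1,3)_6 → 10
10 = (1,4)_6 → 17
17 = (2,5)_6 → 29
29 = (4,5)_6 → 41
41 = (1,0,5)_6 → 26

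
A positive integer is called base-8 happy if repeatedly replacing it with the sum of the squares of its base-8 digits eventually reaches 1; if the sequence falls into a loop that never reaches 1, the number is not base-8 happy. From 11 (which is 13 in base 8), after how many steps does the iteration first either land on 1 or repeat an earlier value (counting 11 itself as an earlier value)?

4

11 = (1,3)_8 → 1² + 3² = 1 + 9 = 10
10 = (1,2)_8 → 1² + 2² = 1 + 4 = 5
5 = (5)_8 → 5² = 25
25 = (3,1)_8 → 3² + 1² = 9 + 1 = 10  — 10 repeats.
That took 4 steps.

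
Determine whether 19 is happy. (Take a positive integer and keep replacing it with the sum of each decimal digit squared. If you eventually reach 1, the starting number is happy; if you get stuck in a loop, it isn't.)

happy

19 → 1² + 9² = 82
82 → 8² + 2² = 68
68 → 6² + 8² = 100
100 → 1² + 0² + 0² = 1  — reached 1.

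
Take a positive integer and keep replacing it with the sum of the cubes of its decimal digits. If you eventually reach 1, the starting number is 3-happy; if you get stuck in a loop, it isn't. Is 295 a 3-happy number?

not 3-happy

295 → 862
862 → 736
736 → 586
586 → 853
853 → 664
664 → 496
496 → 1009
1009 → 730
730 → 370
370 → 370  — 370 already seen; the sequence cycles without reaching 1.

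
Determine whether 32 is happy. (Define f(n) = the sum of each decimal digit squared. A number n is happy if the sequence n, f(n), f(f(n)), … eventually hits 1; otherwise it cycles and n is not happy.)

happy

32 → 13
13 → 10
10 → 1  — reached 1.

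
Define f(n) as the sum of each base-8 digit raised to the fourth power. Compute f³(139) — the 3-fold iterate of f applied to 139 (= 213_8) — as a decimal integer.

139 = (2,1,3)_8 → 2⁴ + 1⁴ + 3⁴ = 98
98 = (1,4,2)_8 → 1⁴ + 4⁴ + 2⁴ = 273
273 = (4,2,1)_8 → 4⁴ + 2⁴ + 1⁴ = 273

273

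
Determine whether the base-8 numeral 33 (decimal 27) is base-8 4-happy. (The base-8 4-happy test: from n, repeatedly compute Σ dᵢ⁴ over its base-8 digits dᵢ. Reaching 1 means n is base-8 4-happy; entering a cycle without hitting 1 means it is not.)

27 = (3,3)_8 → 162
162 = (2,4,2)_8 → 288
288 = (4,4,0)_8 → 512
512 = (1,0,0,0)_8 → 1  — reached 1.

base-8 4-happy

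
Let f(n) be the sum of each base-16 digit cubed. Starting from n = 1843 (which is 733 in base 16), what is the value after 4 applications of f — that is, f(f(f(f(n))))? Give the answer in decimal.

1843 = (7,3,3)_16 → 7³ + 3³ + 3³ = 397
397 = (1,8,13)_16 → 1³ + 8³ + 13³ = 2710
2710 = (10,9,6)_16 → 10³ + 9³ + 6³ = 1945
1945 = (7,9,9)_16 → 7³ + 9³ + 9³ = 1801

1801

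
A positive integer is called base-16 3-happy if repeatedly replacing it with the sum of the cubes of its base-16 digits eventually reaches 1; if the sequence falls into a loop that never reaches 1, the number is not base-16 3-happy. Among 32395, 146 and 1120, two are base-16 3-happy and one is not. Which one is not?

146

32395: 32395 → 4930 → 100 → 280 → 514 → 16 → 1  — reaches 1 (base-16 3-happy)
146: 146 → 737 → 2753 → 2729 → 2729  — repeats 2729 (not base-16 3-happy)
1120: 1120 → 280 → 514 → 16 → 1  — reaches 1 (base-16 3-happy)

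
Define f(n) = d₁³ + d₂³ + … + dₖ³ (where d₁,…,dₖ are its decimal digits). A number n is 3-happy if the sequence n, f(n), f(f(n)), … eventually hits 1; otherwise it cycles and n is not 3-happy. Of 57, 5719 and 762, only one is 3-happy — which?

57: 57 → 468 → 792 → 1080 → 513 → 153 → 153  — repeats 153 (not 3-happy)
5719: 5719 → 1198 → 1243 → 100 → 1  — reaches 1 (3-happy)
762: 762 → 567 → 684 → 792 → 1080 → 513 → 153 → 153  — repeats 153 (not 3-happy)

5719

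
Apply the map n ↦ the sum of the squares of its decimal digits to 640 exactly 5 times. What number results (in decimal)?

145

640 → 6² + 4² + 0² = 52
52 → 5² + 2² = 29
29 → 2² + 9² = 85
85 → 8² + 5² = 89
89 → 8² + 9² = 145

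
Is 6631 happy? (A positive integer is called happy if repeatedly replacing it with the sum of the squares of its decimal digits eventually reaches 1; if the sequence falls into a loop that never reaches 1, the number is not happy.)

6631 → 6² + 6² + 3² + 1² = 36 + 36 + 9 + 1 = 82
82 → 8² + 2² = 64 + 4 = 68
68 → 6² + 8² = 36 + 64 = 100
100 → 1² + 0² + 0² = 1 + 0 + 0 = 1  — reached 1.

happy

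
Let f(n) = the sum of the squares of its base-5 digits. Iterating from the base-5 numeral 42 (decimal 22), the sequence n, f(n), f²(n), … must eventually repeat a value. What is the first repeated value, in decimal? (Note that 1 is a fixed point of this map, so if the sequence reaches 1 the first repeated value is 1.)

22 = (4,2)_5 → 20
20 = (4,0)_5 → 16
16 = (3,1)_5 → 10
10 = (2,0)_5 → 4
4 = (4)_5 → 16  — 16 already appeared earlier.

16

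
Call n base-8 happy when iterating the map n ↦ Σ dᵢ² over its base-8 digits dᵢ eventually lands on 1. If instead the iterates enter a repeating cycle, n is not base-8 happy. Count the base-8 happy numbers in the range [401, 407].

1

401: 401 → 41 → 26 → 13 → 26  — not base-8 happy
402: 402 → 44 → 41 → 26 → 13 → 26  — not base-8 happy
403: 403 → 49 → 37 → 41 → 26 → 13 → 26  — not base-8 happy
404: 404 → 56 → 49 → 37 → 41 → 26 → 13 → 26  — not base-8 happy
405: 405 → 65 → 2 → 4 → 16 → 4  — not base-8 happy
406: 406 → 76 → 18 → 8 → 1  — base-8 happy
407: 407 → 89 → 11 → 10 → 5 → 25 → 10  — not base-8 happy
base-8 happy: 406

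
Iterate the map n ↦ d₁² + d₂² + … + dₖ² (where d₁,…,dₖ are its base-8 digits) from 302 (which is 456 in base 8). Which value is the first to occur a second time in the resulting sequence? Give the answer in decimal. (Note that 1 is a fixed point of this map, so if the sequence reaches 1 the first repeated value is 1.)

1

302 = (4,5,6)_8 → 4² + 5² + 6² = 77
77 = (1,1,5)_8 → 1² + 1² + 5² = 27
27 = (3,3)_8 → 3² + 3² = 18
18 = (2,2)_8 → 2² + 2² = 8
8 = (1,0)_8 → 1² + 0² = 1  — reached the fixed point 1.
1 → 1, so 1 is the first repeated value.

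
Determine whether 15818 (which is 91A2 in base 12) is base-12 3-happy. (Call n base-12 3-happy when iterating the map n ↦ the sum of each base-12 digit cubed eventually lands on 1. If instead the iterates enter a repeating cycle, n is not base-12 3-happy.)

not base-12 3-happy

15818 = (9,1,10,2)_12 → 1738
1738 = (1,0,0,10)_12 → 1001
1001 = (6,11,5)_12 → 1672
1672 = (11,7,4)_12 → 1738  — 1738 already seen; the sequence cycles without reaching 1.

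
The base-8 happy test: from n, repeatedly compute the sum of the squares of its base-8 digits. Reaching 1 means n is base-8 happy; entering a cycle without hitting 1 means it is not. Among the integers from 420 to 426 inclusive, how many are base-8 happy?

1

420: 420 → 68 → 17 → 5 → 25 → 10 → 5  (repeats 5)
421: 421 → 77 → 27 → 18 → 8 → 1  (reaches 1)
422: 422 → 88 → 10 → 5 → 25 → 10  (repeats 10)
423: 423 → 101 → 42 → 29 → 34 → 20 → 20  (repeats 20)
424: 424 → 61 → 74 → 6 → 36 → 32 → 16 → 4 → 16  (repeats 16)
425: 425 → 62 → 85 → 30 → 45 → 50 → 40 → 25 → 10 → 5 → 25  (repeats 25)
426: 426 → 65 → 2 → 4 → 16 → 4  (repeats 4)
base-8 happy: 421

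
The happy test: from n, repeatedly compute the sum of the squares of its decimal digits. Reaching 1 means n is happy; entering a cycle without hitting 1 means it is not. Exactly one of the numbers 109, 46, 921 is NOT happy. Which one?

46

109: 109 → 82 → 68 → 100 → 1  — reaches 1 (happy)
46: 46 → 52 → 29 → 85 → 89 → 145 → 42 → 20 → 4 → 16 → 37 → 58 → 89  — repeats 89 (not happy)
921: 921 → 86 → 100 → 1  — reaches 1 (happy)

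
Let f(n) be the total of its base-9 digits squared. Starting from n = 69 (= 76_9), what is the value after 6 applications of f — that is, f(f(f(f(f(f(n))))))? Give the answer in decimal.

69 = (7,6)_9 → 7² + 6² = 85
85 = (1,0,4)_9 → 1² + 0² + 4² = 17
17 = (1,8)_9 → 1² + 8² = 65
65 = (7,2)_9 → 7² + 2² = 53
53 = (5,8)_9 → 5² + 8² = 89
89 = (1,0,8)_9 → 1² + 0² + 8² = 65

65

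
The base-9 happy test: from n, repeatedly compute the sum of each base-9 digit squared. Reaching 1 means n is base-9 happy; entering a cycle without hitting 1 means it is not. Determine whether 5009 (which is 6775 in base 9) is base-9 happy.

base-9 happy

5009 = (6,7,7,5)_9 → 6² + 7² + 7² + 5² = 36 + 49 + 49 + 25 = 159
159 = (1,8,6)_9 → 1² + 8² + 6² = 1 + 64 + 36 = 101
101 = (1,2,2)_9 → 1² + 2² + 2² = 1 + 4 + 4 = 9
9 = (1,0)_9 → 1² + 0² = 1 + 0 = 1  — reached 1.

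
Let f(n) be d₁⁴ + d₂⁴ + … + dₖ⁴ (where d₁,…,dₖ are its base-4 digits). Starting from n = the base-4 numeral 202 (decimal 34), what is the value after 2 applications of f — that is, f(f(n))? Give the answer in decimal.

16

34 = (2,0,2)_4 → 2⁴ + 0⁴ + 2⁴ = 32
32 = (2,0,0)_4 → 2⁴ + 0⁴ + 0⁴ = 16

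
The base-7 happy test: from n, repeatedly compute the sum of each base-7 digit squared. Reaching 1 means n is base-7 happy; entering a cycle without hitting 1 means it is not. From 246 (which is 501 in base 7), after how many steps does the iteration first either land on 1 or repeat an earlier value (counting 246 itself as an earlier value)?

5

246 = (5,0,1)_7 → 5² + 0² + 1² = 25 + 0 + 1 = 26
26 = (3,5)_7 → 3² + 5² = 9 + 25 = 34
34 = (4,6)_7 → 4² + 6² = 16 + 36 = 52
52 = (1,0,3)_7 → 1² + 0² + 3² = 1 + 0 + 9 = 10
10 = (1,3)_7 → 1² + 3² = 1 + 9 = 10  — 10 repeats.
That took 5 steps.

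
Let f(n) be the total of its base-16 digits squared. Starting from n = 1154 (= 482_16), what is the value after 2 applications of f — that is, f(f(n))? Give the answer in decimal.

1154 = (4,8,2)_16 → 84
84 = (5,4)_16 → 41

41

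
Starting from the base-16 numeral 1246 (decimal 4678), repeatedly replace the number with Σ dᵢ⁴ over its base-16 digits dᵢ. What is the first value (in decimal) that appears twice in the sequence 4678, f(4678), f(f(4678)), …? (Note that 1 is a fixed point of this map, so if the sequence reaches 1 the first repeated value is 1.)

4678 = (1,2,4,6)_16 → 1⁴ + 2⁴ + 4⁴ + 6⁴ = 1569
1569 = (6,2,1)_16 → 6⁴ + 2⁴ + 1⁴ = 1313
1313 = (5,2,1)_16 → 5⁴ + 2⁴ + 1⁴ = 642
642 = (2,8,2)_16 → 2⁴ + 8⁴ + 2⁴ = 4128
4128 = (1,0,2,0)_16 → 1⁴ + 0⁴ + 2⁴ + 0⁴ = 17
17 = (1,1)_16 → 1⁴ + 1⁴ = 2
2 = (2)_16 → 2⁴ = 16
16 = (1,0)_16 → 1⁴ + 0⁴ = 1  — reached the fixed point 1.
1 → 1, so 1 is the first repeated value.

1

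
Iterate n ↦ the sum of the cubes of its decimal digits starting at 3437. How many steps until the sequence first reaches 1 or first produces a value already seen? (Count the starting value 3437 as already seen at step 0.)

9

3437 → 3³ + 4³ + 3³ + 7³ = 27 + 64 + 27 + 343 = 461
461 → 4³ + 6³ + 1³ = 64 + 216 + 1 = 281
281 → 2³ + 8³ + 1³ = 8 + 512 + 1 = 521
521 → 5³ + 2³ + 1³ = 125 + 8 + 1 = 134
134 → 1³ + 3³ + 4³ = 1 + 27 + 64 = 92
92 → 9³ + 2³ = 729 + 8 = 737
737 → 7³ + 3³ + 7³ = 343 + 27 + 343 = 713
713 → 7³ + 1³ + 3³ = 343 + 1 + 27 = 371
371 → 3³ + 7³ + 1³ = 27 + 343 + 1 = 371  — 371 repeats.
That took 9 steps.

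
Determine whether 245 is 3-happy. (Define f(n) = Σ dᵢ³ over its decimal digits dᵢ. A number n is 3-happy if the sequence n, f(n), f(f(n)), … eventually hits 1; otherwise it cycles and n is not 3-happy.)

245 → 197
197 → 1073
1073 → 371
371 → 371  — 371 already seen; the sequence cycles without reaching 1.

not 3-happy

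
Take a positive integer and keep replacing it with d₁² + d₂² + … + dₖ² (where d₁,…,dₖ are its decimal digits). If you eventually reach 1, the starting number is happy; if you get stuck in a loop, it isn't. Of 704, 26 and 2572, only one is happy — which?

2572

704: 704 → 65 → 61 → 37 → 58 → 89 → 145 → 42 → 20 → 4 → 16 → 37  — repeats 37 (not happy)
26: 26 → 40 → 16 → 37 → 58 → 89 → 145 → 42 → 20 → 4 → 16  — repeats 16 (not happy)
2572: 2572 → 82 → 68 → 100 → 1  — reaches 1 (happy)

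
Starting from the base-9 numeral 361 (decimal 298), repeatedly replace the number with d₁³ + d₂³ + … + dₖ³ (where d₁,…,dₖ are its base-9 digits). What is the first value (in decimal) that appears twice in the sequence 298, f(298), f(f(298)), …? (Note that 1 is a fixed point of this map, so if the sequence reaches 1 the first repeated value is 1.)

298 = (3,6,1)_9 → 3³ + 6³ + 1³ = 27 + 216 + 1 = 244
244 = (3,0,1)_9 → 3³ + 0³ + 1³ = 27 + 0 + 1 = 28
28 = (3,1)_9 → 3³ + 1³ = 27 + 1 = 28  — 28 already appeared earlier.

28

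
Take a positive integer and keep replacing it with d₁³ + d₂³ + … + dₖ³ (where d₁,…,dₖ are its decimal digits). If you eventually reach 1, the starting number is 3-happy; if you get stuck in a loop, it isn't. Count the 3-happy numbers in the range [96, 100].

1

96: 96 → 945 → 918 → 1242 → 81 → 513 → 153 → 153  (repeats 153)
97: 97 → 1072 → 352 → 160 → 217 → 352  (repeats 352)
98: 98 → 1241 → 74 → 407 → 407  (repeats 407)
99: 99 → 1458 → 702 → 351 → 153 → 153  (repeats 153)
100: 100 → 1  (reaches 1)
3-happy: 100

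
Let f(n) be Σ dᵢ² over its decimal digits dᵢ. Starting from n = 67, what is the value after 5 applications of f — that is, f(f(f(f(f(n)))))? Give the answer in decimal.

20

67 → 6² + 7² = 36 + 49 = 85
85 → 8² + 5² = 64 + 25 = 89
89 → 8² + 9² = 64 + 81 = 145
145 → 1² + 4² + 5² = 1 + 16 + 25 = 42
42 → 4² + 2² = 16 + 4 = 20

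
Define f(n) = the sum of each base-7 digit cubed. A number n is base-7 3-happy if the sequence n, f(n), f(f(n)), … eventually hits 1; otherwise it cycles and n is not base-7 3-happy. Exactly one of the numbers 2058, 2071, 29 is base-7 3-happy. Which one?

2071

2058: 2058 → 216 → 288 → 342 → 648 → 282 → 258 → 342  — repeats 342 (not base-7 3-happy)
2071: 2071 → 433 → 343 → 1  — reaches 1 (base-7 3-happy)
29: 29 → 65 → 17 → 35 → 125 → 251 → 341 → 557 → 137 → 197 → 65  — repeats 65 (not base-7 3-happy)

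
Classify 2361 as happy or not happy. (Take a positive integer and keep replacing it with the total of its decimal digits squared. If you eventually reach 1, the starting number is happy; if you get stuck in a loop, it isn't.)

2361 → 50
50 → 25
25 → 29
29 → 85
85 → 89
89 → 145
145 → 42
42 → 20
20 → 4
4 → 16
16 → 37
37 → 58
58 → 89  — 89 already seen; the sequence cycles without reaching 1.

not happy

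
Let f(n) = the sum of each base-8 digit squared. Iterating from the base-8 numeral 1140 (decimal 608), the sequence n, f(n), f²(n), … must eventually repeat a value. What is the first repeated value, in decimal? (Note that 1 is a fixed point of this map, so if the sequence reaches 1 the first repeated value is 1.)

608 = (1,1,4,0)_8 → 1² + 1² + 4² + 0² = 1 + 1 + 16 + 0 = 18
18 = (2,2)_8 → 2² + 2² = 4 + 4 = 8
8 = (1,0)_8 → 1² + 0² = 1 + 0 = 1  — reached the fixed point 1.
1 → 1, so 1 is the first repeated value.

1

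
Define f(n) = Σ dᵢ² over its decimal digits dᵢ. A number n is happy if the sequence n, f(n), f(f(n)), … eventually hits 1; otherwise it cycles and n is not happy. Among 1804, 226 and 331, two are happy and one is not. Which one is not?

1804

1804: 1804 → 81 → 65 → 61 → 37 → 58 → 89 → 145 → 42 → 20 → 4 → 16 → 37  — repeats 37 (not happy)
226: 226 → 44 → 32 → 13 → 10 → 1  — reaches 1 (happy)
331: 331 → 19 → 82 → 68 → 100 → 1  — reaches 1 (happy)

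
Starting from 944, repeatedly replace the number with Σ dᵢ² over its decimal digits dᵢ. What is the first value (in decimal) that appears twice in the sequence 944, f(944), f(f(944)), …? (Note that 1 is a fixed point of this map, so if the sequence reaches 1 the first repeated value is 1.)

4

944 → 113
113 → 11
11 → 2
2 → 4
4 → 16
16 → 37
37 → 58
58 → 89
89 → 145
145 → 42
42 → 20
20 → 4  — 4 already appeared earlier.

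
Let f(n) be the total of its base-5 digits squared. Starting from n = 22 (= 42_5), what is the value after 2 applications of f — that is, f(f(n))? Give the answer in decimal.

22 = (4,2)_5 → 4² + 2² = 20
20 = (4,0)_5 → 4² + 0² = 16

16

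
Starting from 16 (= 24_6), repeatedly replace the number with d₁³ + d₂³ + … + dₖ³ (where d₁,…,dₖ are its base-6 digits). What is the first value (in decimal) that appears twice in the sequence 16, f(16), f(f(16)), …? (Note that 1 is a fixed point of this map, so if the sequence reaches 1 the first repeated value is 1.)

9

16 = (2,4)_6 → 2³ + 4³ = 72
72 = (2,0,0)_6 → 2³ + 0³ + 0³ = 8
8 = (1,2)_6 → 1³ + 2³ = 9
9 = (1,3)_6 → 1³ + 3³ = 28
28 = (4,4)_6 → 4³ + 4³ = 128
128 = (3,3,2)_6 → 3³ + 3³ + 2³ = 62
62 = (1,4,2)_6 → 1³ + 4³ + 2³ = 73
73 = (2,0,1)_6 → 2³ + 0³ + 1³ = 9  — 9 already appeared earlier.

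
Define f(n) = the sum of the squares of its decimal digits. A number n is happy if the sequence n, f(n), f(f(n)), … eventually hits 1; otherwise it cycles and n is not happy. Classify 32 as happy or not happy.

32 → 3² + 2² = 13
13 → 1² + 3² = 10
10 → 1² + 0² = 1  — reached 1.

happy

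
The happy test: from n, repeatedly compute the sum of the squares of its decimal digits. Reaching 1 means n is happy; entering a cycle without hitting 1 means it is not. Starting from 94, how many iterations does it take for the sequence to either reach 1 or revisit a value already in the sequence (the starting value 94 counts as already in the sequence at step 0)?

4

94 → 97
97 → 130
130 → 10
10 → 1  — reached 1.
That took 4 steps.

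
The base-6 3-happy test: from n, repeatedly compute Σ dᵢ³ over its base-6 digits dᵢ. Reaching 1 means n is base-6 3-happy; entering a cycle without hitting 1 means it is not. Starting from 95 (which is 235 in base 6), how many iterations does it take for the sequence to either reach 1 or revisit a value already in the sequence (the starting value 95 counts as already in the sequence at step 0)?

95 = (2,3,5)_6 → 160
160 = (4,2,4)_6 → 136
136 = (3,4,4)_6 → 155
155 = (4,1,5)_6 → 190
190 = (5,1,4)_6 → 190  — 190 repeats.
That took 5 steps.

5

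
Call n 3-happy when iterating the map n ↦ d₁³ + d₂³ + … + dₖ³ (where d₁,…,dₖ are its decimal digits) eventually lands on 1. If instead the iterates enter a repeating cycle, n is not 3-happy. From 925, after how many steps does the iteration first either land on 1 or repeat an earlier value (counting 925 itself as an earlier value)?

10

925 → 9³ + 2³ + 5³ = 862
862 → 8³ + 6³ + 2³ = 736
736 → 7³ + 3³ + 6³ = 586
586 → 5³ + 8³ + 6³ = 853
853 → 8³ + 5³ + 3³ = 664
664 → 6³ + 6³ + 4³ = 496
496 → 4³ + 9³ + 6³ = 1009
1009 → 1³ + 0³ + 0³ + 9³ = 730
730 → 7³ + 3³ + 0³ = 370
370 → 3³ + 7³ + 0³ = 370  — 370 repeats.
That took 10 steps.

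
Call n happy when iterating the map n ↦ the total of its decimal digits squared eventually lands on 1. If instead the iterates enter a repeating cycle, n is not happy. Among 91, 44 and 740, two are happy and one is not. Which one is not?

740

91: 91 → 82 → 68 → 100 → 1  — reaches 1 (happy)
44: 44 → 32 → 13 → 10 → 1  — reaches 1 (happy)
740: 740 → 65 → 61 → 37 → 58 → 89 → 145 → 42 → 20 → 4 → 16 → 37  — repeats 37 (not happy)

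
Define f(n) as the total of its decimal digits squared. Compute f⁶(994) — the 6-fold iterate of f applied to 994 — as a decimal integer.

994 → 9² + 9² + 4² = 81 + 81 + 16 = 178
178 → 1² + 7² + 8² = 1 + 49 + 64 = 114
114 → 1² + 1² + 4² = 1 + 1 + 16 = 18
18 → 1² + 8² = 1 + 64 = 65
65 → 6² + 5² = 36 + 25 = 61
61 → 6² + 1² = 36 + 1 = 37

37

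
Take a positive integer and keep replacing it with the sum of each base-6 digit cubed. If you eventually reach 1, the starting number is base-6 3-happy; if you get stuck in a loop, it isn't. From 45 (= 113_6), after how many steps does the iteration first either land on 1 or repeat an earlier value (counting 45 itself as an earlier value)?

45 = (1,1,3)_6 → 1³ + 1³ + 3³ = 1 + 1 + 27 = 29
29 = (4,5)_6 → 4³ + 5³ = 64 + 125 = 189
189 = (5,1,3)_6 → 5³ + 1³ + 3³ = 125 + 1 + 27 = 153
153 = (4,1,3)_6 → 4³ + 1³ + 3³ = 64 + 1 + 27 = 92
92 = (2,3,2)_6 → 2³ + 3³ + 2³ = 8 + 27 + 8 = 43
43 = (1,1,1)_6 → 1³ + 1³ + 1³ = 1 + 1 + 1 = 3
3 = (3)_6 → 3³ = 27
27 = (4,3)_6 → 4³ + 3³ = 64 + 27 = 91
91 = (2,3,1)_6 → 2³ + 3³ + 1³ = 8 + 27 + 1 = 36
36 = (1,0,0)_6 → 1³ + 0³ + 0³ = 1 + 0 + 0 = 1  — reached 1.
That took 10 steps.

10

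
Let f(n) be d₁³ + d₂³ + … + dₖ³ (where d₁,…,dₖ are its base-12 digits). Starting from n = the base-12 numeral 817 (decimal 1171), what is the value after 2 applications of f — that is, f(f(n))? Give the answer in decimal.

1171 = (8,1,7)_12 → 8³ + 1³ + 7³ = 512 + 1 + 343 = 856
856 = (5,11,4)_12 → 5³ + 11³ + 4³ = 125 + 1331 + 64 = 1520

1520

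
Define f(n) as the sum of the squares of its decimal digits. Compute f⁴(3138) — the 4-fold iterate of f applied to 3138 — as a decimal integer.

89

3138 → 3² + 1² + 3² + 8² = 83
83 → 8² + 3² = 73
73 → 7² + 3² = 58
58 → 5² + 8² = 89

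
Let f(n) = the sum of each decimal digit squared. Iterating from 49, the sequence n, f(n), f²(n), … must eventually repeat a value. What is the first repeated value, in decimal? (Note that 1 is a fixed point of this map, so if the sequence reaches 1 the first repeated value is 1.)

1

49 → 4² + 9² = 16 + 81 = 97
97 → 9² + 7² = 81 + 49 = 130
130 → 1² + 3² + 0² = 1 + 9 + 0 = 10
10 → 1² + 0² = 1 + 0 = 1  — reached the fixed point 1.
1 → 1, so 1 is the first repeated value.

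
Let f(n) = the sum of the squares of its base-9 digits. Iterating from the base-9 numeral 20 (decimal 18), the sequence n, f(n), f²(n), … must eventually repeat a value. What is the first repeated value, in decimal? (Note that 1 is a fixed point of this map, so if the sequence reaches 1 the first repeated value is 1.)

50

18 = (2,0)_9 → 2² + 0² = 4
4 = (4)_9 → 4² = 16
16 = (1,7)_9 → 1² + 7² = 50
50 = (5,5)_9 → 5² + 5² = 50  — 50 already appeared earlier.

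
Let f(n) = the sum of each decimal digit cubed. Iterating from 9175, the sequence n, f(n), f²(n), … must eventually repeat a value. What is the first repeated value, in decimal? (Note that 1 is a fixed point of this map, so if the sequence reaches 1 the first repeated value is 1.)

9175 → 9³ + 1³ + 7³ + 5³ = 729 + 1 + 343 + 125 = 1198
1198 → 1³ + 1³ + 9³ + 8³ = 1 + 1 + 729 + 512 = 1243
1243 → 1³ + 2³ + 4³ + 3³ = 1 + 8 + 64 + 27 = 100
100 → 1³ + 0³ + 0³ = 1 + 0 + 0 = 1  — reached the fixed point 1.
1 → 1, so 1 is the first repeated value.

1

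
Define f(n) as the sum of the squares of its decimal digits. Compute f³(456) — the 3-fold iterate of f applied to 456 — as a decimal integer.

456 → 77
77 → 98
98 → 145

145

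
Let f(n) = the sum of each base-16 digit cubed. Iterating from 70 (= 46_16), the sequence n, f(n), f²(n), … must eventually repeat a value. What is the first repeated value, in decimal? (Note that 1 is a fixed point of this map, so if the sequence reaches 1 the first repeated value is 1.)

70 = (4,6)_16 → 4³ + 6³ = 64 + 216 = 280
280 = (1,1,8)_16 → 1³ + 1³ + 8³ = 1 + 1 + 512 = 514
514 = (2,0,2)_16 → 2³ + 0³ + 2³ = 8 + 0 + 8 = 16
16 = (1,0)_16 → 1³ + 0³ = 1 + 0 = 1  — reached the fixed point 1.
1 → 1, so 1 is the first repeated value.

1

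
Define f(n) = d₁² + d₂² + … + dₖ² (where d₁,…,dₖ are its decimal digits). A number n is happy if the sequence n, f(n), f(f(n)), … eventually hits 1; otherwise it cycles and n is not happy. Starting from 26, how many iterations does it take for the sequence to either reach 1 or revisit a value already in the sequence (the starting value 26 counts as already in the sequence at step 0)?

26 → 2² + 6² = 4 + 36 = 40
40 → 4² + 0² = 16 + 0 = 16
16 → 1² + 6² = 1 + 36 = 37
37 → 3² + 7² = 9 + 49 = 58
58 → 5² + 8² = 25 + 64 = 89
89 → 8² + 9² = 64 + 81 = 145
145 → 1² + 4² + 5² = 1 + 16 + 25 = 42
42 → 4² + 2² = 16 + 4 = 20
20 → 2² + 0² = 4 + 0 = 4
4 → 4² = 16  — 16 repeats.
That took 10 steps.

10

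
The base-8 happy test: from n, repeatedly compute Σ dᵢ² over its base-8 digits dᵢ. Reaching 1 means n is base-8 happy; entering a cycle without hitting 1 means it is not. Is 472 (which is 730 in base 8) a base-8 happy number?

472 = (7,3,0)_8 → 7² + 3² + 0² = 58
58 = (7,2)_8 → 7² + 2² = 53
53 = (6,5)_8 → 6² + 5² = 61
61 = (7,5)_8 → 7² + 5² = 74
74 = (1,1,2)_8 → 1² + 1² + 2² = 6
6 = (6)_8 → 6² = 36
36 = (4,4)_8 → 4² + 4² = 32
32 = (4,0)_8 → 4² + 0² = 16
16 = (2,0)_8 → 2² + 0² = 4
4 = (4)_8 → 4² = 16  — 16 already seen; the sequence cycles without reaching 1.

not base-8 happy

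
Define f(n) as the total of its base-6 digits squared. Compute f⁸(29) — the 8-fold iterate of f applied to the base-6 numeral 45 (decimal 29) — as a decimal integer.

29 = (4,5)_6 → 41
41 = (1,0,5)_6 → 26
26 = (4,2)_6 → 20
20 = (3,2)_6 → 13
13 = (2,1)_6 → 5
5 = (5)_6 → 25
25 = (4,1)_6 → 17
17 = (2,5)_6 → 29

29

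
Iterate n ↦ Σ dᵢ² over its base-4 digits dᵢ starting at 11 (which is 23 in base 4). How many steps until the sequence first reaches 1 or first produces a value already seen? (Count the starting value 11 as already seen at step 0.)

5

11 = (2,3)_4 → 2² + 3² = 4 + 9 = 13
13 = (3,1)_4 → 3² + 1² = 9 + 1 = 10
10 = (2,2)_4 → 2² + 2² = 4 + 4 = 8
8 = (2,0)_4 → 2² + 0² = 4 + 0 = 4
4 = (1,0)_4 → 1² + 0² = 1 + 0 = 1  — reached 1.
That took 5 steps.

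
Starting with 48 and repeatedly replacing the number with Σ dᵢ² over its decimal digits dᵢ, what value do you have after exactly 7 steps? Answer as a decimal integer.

145

48 → 4² + 8² = 80
80 → 8² + 0² = 64
64 → 6² + 4² = 52
52 → 5² + 2² = 29
29 → 2² + 9² = 85
85 → 8² + 5² = 89
89 → 8² + 9² = 145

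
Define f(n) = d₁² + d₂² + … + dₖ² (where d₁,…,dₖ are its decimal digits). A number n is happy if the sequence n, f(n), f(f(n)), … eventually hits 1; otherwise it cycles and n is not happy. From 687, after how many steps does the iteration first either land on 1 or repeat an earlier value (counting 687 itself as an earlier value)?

11

687 → 6² + 8² + 7² = 36 + 64 + 49 = 149
149 → 1² + 4² + 9² = 1 + 16 + 81 = 98
98 → 9² + 8² = 81 + 64 = 145
145 → 1² + 4² + 5² = 1 + 16 + 25 = 42
42 → 4² + 2² = 16 + 4 = 20
20 → 2² + 0² = 4 + 0 = 4
4 → 4² = 16
16 → 1² + 6² = 1 + 36 = 37
37 → 3² + 7² = 9 + 49 = 58
58 → 5² + 8² = 25 + 64 = 89
89 → 8² + 9² = 64 + 81 = 145  — 145 repeats.
That took 11 steps.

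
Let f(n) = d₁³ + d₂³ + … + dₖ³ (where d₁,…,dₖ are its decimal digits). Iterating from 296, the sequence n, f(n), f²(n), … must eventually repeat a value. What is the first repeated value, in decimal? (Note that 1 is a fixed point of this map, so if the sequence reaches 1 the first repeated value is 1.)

296 → 2³ + 9³ + 6³ = 8 + 729 + 216 = 953
953 → 9³ + 5³ + 3³ = 729 + 125 + 27 = 881
881 → 8³ + 8³ + 1³ = 512 + 512 + 1 = 1025
1025 → 1³ + 0³ + 2³ + 5³ = 1 + 0 + 8 + 125 = 134
134 → 1³ + 3³ + 4³ = 1 + 27 + 64 = 92
92 → 9³ + 2³ = 729 + 8 = 737
737 → 7³ + 3³ + 7³ = 343 + 27 + 343 = 713
713 → 7³ + 1³ + 3³ = 343 + 1 + 27 = 371
371 → 3³ + 7³ + 1³ = 27 + 343 + 1 = 371  — 371 already appeared earlier.

371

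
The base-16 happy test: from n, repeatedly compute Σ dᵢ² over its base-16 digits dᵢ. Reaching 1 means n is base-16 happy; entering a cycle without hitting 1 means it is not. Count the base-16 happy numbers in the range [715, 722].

715: 715 → 269 → 170 → 200 → 208 → 169 → 181 → 146 → 85 → 50 → 13 → 169  (repeats 169)
716: 716 → 292 → 21 → 26 → 101 → 61 → 178 → 125 → 218 → 269 → 170 → 200 → 208 → 169 → 181 → 146 → 85 → 50 → 13 → 169  (repeats 169)
717: 717 → 317 → 179 → 130 → 68 → 32 → 4 → 16 → 1  (reaches 1)
718: 718 → 344 → 90 → 125 → 218 → 269 → 170 → 200 → 208 → 169 → 181 → 146 → 85 → 50 → 13 → 169  (repeats 169)
719: 719 → 373 → 75 → 137 → 145 → 82 → 29 → 170 → 200 → 208 → 169 → 181 → 146 → 85 → 50 → 13 → 169  (repeats 169)
720: 720 → 173 → 269 → 170 → 200 → 208 → 169 → 181 → 146 → 85 → 50 → 13 → 169  (repeats 169)
721: 721 → 174 → 296 → 69 → 41 → 85 → 50 → 13 → 169 → 181 → 146 → 85  (repeats 85)
722: 722 → 177 → 122 → 149 → 106 → 136 → 128 → 64 → 16 → 1  (reaches 1)
base-16 happy: 717, 722

2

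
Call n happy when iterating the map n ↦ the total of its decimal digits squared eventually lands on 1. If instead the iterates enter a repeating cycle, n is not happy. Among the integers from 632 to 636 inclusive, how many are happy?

632: 632 → 49 → 97 → 130 → 10 → 1  (reaches 1)
633: 633 → 54 → 41 → 17 → 50 → 25 → 29 → 85 → 89 → 145 → 42 → 20 → 4 → 16 → 37 → 58 → 89  (repeats 89)
634: 634 → 61 → 37 → 58 → 89 → 145 → 42 → 20 → 4 → 16 → 37  (repeats 37)
635: 635 → 70 → 49 → 97 → 130 → 10 → 1  (reaches 1)
636: 636 → 81 → 65 → 61 → 37 → 58 → 89 → 145 → 42 → 20 → 4 → 16 → 37  (repeats 37)
happy: 632, 635

2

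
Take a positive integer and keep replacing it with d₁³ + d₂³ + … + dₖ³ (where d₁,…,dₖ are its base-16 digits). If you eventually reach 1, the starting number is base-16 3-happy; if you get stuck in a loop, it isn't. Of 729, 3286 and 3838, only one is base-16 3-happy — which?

3838

729: 729 → 2934 → 1890 → 567 → 378 → 1344 → 189 → 3528 → 4437 → 252 → 5103 → 6147 → 540 → 1737 → 2673 → 1344  — repeats 1344 (not base-16 3-happy)
3286: 3286 → 4141 → 2206 → 3985 → 4105 → 730 → 3205 → 2365 → 2953 → 2572 → 2728 → 2512 → 2926 → 4291 → 1756 → 4141  — repeats 4141 (not base-16 3-happy)
3838: 3838 → 8863 → 4120 → 514 → 16 → 1  — reaches 1 (base-16 3-happy)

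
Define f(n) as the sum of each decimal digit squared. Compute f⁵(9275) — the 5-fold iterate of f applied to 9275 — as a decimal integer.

29

9275 → 9² + 2² + 7² + 5² = 81 + 4 + 49 + 25 = 159
159 → 1² + 5² + 9² = 1 + 25 + 81 = 107
107 → 1² + 0² + 7² = 1 + 0 + 49 = 50
50 → 5² + 0² = 25 + 0 = 25
25 → 2² + 5² = 4 + 25 = 29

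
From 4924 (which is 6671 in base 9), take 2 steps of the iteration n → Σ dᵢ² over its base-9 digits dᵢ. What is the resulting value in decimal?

4924 = (6,6,7,1)_9 → 122
122 = (1,4,5)_9 → 42

42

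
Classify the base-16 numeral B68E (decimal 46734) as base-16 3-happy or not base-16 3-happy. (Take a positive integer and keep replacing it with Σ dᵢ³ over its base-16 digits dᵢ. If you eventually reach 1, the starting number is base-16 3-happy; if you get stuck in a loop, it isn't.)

not base-16 3-happy

46734 = (11,6,8,14)_16 → 11³ + 6³ + 8³ + 14³ = 1331 + 216 + 512 + 2744 = 4803
4803 = (1,2,12,3)_16 → 1³ + 2³ + 12³ + 3³ = 1 + 8 + 1728 + 27 = 1764
1764 = (6,14,4)_16 → 6³ + 14³ + 4³ = 216 + 2744 + 64 = 3024
3024 = (11,13,0)_16 → 11³ + 13³ + 0³ = 1331 + 2197 + 0 = 3528
3528 = (13,12,8)_16 → 13³ + 12³ + 8³ = 2197 + 1728 + 512 = 4437
4437 = (1,1,5,5)_16 → 1³ + 1³ + 5³ + 5³ = 1 + 1 + 125 + 125 = 252
252 = (15,12)_16 → 15³ + 12³ = 3375 + 1728 = 5103
5103 = (1,3,14,15)_16 → 1³ + 3³ + 14³ + 15³ = 1 + 27 + 2744 + 3375 = 6147
6147 = (1,8,0,3)_16 → 1³ + 8³ + 0³ + 3³ = 1 + 512 + 0 + 27 = 540
540 = (2,1,12)_16 → 2³ + 1³ + 12³ = 8 + 1 + 1728 = 1737
1737 = (6,12,9)_16 → 6³ + 12³ + 9³ = 216 + 1728 + 729 = 2673
2673 = (10,7,1)_16 → 10³ + 7³ + 1³ = 1000 + 343 + 1 = 1344
1344 = (5,4,0)_16 → 5³ + 4³ + 0³ = 125 + 64 + 0 = 189
189 = (11,13)_16 → 11³ + 13³ = 1331 + 2197 = 3528  — 3528 already seen; the sequence cycles without reaching 1.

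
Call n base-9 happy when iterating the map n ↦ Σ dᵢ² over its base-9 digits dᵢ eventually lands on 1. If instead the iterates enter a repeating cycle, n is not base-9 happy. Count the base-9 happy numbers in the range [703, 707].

703: 703 → 101 → 9 → 1  — base-9 happy
704: 704 → 104 → 30 → 18 → 4 → 16 → 50 → 50  — not base-9 happy
705: 705 → 109 → 11 → 5 → 25 → 53 → 89 → 65 → 53  — not base-9 happy
706: 706 → 116 → 74 → 68 → 74  — not base-9 happy
707: 707 → 125 → 81 → 1  — base-9 happy
base-9 happy: 703, 707

2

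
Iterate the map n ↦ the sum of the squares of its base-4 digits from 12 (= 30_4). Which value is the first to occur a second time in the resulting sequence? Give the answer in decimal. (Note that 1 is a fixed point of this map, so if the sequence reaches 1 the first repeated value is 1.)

1

12 = (3,0)_4 → 3² + 0² = 9 + 0 = 9
9 = (2,1)_4 → 2² + 1² = 4 + 1 = 5
5 = (1,1)_4 → 1² + 1² = 1 + 1 = 2
2 = (2)_4 → 2² = 4
4 = (1,0)_4 → 1² + 0² = 1 + 0 = 1  — reached the fixed point 1.
1 → 1, so 1 is the first repeated value.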